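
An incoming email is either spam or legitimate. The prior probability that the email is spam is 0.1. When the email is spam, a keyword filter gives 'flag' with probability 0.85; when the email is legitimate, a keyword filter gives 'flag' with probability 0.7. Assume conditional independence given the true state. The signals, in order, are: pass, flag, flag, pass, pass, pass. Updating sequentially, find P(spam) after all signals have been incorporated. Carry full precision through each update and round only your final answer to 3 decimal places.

After 'pass': P(spam) = 0.15·0.1000 / (0.15·0.1000 + 0.3·0.9000) ≈ 0.0526
After 'flag': P(spam) = 0.85·0.0526 / (0.85·0.0526 + 0.7·0.9474) ≈ 0.0632
After 'flag': P(spam) = 0.85·0.0632 / (0.85·0.0632 + 0.7·0.9368) ≈ 0.0757
After 'pass': P(spam) = 0.15·0.0757 / (0.15·0.0757 + 0.3·0.9243) ≈ 0.0393
After 'pass': P(spam) = 0.15·0.0393 / (0.15·0.0393 + 0.3·0.9607) ≈ 0.0201
After 'pass': P(spam) = 0.15·0.0201 / (0.15·0.0201 + 0.3·0.9799) ≈ 0.0101

0.010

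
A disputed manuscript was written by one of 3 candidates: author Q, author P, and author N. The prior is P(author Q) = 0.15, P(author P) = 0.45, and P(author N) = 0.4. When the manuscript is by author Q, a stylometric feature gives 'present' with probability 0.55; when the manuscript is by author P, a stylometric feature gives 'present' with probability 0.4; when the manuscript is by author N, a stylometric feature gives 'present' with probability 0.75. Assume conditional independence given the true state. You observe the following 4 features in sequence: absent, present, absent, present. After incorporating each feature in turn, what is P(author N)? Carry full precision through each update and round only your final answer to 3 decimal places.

After 'absent': normaliser = 0.45·0.1500 + 0.6·0.4500 + 0.25·0.4000; P(author Q) ≈ 0.1543, P(author P) ≈ 0.6171, P(author N) ≈ 0.2286
After 'present': normaliser = 0.55·0.1543 + 0.4·0.6171 + 0.75·0.2286; P(author Q) ≈ 0.1687, P(author P) ≈ 0.4906, P(author N) ≈ 0.3407
After 'absent': normaliser = 0.45·0.1687 + 0.6·0.4906 + 0.25·0.3407; P(author Q) ≈ 0.1666, P(author P) ≈ 0.6463, P(author N) ≈ 0.1870
After 'present': normaliser = 0.55·0.1666 + 0.4·0.6463 + 0.75·0.1870; P(author Q) ≈ 0.1869, P(author P) ≈ 0.5271, P(author N) ≈ 0.2860

0.286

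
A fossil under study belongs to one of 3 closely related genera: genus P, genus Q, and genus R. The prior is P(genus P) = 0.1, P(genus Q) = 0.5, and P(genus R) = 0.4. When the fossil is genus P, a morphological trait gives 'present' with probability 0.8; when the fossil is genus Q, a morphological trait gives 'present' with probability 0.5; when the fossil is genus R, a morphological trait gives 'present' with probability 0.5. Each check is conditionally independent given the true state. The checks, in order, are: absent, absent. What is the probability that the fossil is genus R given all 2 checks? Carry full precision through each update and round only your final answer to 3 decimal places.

0.437

After 'absent': normaliser = 0.2·0.1000 + 0.5·0.5000 + 0.5·0.4000; P(genus P) ≈ 0.0426, P(genus Q) ≈ 0.5319, P(genus R) ≈ 0.4255
After 'absent': normaliser = 0.2·0.0426 + 0.5·0.5319 + 0.5·0.4255; P(genus P) ≈ 0.0175, P(genus Q) ≈ 0.5459, P(genus R) ≈ 0.4367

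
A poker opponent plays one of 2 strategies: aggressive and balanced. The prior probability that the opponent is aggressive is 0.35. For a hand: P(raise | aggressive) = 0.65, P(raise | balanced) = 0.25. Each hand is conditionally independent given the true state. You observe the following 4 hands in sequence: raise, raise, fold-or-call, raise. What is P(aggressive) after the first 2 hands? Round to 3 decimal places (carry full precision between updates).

After 'raise': P(aggressive) = 0.65·0.3500 / (0.65·0.3500 + 0.25·0.6500) ≈ 0.5833
After 'raise': P(aggressive) = 0.65·0.5833 / (0.65·0.5833 + 0.25·0.4167) ≈ 0.7845

0.784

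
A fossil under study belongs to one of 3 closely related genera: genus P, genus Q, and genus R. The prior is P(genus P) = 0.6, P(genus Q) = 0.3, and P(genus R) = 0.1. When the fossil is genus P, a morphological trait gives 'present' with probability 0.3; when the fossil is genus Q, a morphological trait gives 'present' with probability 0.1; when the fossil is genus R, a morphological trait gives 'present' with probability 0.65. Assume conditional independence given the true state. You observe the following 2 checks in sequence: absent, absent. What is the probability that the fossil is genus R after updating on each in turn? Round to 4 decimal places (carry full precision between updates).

After 'absent': normaliser = 0.7·0.6000 + 0.9·0.3000 + 0.35·0.1000; P(genus P) ≈ 0.5793, P(genus Q) ≈ 0.3724, P(genus R) ≈ 0.0483
After 'absent': normaliser = 0.7·0.5793 + 0.9·0.3724 + 0.35·0.0483; P(genus P) ≈ 0.5353, P(genus Q) ≈ 0.4424, P(genus R) ≈ 0.0223

0.0223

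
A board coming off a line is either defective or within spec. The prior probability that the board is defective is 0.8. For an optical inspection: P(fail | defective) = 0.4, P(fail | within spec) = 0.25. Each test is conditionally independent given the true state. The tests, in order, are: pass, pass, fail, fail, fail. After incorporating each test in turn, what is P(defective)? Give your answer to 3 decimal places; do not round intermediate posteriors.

0.913

Each posterior becomes the prior for the next update.
After 'pass': P(defective) = 0.6·0.8000 / (0.6·0.8000 + 0.75·0.2000) ≈ 0.7619
After 'pass': P(defective) = 0.6·0.7619 / (0.6·0.7619 + 0.75·0.2381) ≈ 0.7191
After 'fail': P(defective) = 0.4·0.7191 / (0.4·0.7191 + 0.25·0.2809) ≈ 0.8038
After 'fail': P(defective) = 0.4·0.8038 / (0.4·0.8038 + 0.25·0.1962) ≈ 0.8676
After 'fail': P(defective) = 0.4·0.8676 / (0.4·0.8676 + 0.25·0.1324) ≈ 0.9129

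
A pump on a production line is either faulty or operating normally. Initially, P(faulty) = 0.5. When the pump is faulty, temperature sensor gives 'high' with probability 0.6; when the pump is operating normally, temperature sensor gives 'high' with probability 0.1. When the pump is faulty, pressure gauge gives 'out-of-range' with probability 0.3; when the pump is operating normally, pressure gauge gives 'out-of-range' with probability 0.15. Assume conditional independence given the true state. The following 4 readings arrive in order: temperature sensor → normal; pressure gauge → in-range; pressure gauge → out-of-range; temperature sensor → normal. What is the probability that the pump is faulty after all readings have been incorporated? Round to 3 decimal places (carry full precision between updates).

0.245

After temperature sensor='normal': P(faulty) = 0.4·0.5000 / (0.4·0.5000 + 0.9·0.5000) ≈ 0.3077
After pressure gauge='in-range': P(faulty) = 0.7·0.3077 / (0.7·0.3077 + 0.85·0.6923) ≈ 0.2679
After pressure gauge='out-of-range': P(faulty) = 0.3·0.2679 / (0.3·0.2679 + 0.15·0.7321) ≈ 0.4226
After temperature sensor='normal': P(faulty) = 0.4·0.4226 / (0.4·0.4226 + 0.9·0.5774) ≈ 0.2455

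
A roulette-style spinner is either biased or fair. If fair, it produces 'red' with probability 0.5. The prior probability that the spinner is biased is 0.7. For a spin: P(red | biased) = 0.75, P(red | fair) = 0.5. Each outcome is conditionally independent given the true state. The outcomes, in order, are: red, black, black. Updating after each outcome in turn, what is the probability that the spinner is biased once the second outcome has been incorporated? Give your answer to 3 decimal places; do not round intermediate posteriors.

Each posterior becomes the prior for the next update.
After 'red': P(biased) = 0.75·0.7000 / (0.75·0.7000 + 0.5·0.3000) ≈ 0.7778
After 'black': P(biased) = 0.25·0.7778 / (0.25·0.7778 + 0.5·0.2222) ≈ 0.6364

0.636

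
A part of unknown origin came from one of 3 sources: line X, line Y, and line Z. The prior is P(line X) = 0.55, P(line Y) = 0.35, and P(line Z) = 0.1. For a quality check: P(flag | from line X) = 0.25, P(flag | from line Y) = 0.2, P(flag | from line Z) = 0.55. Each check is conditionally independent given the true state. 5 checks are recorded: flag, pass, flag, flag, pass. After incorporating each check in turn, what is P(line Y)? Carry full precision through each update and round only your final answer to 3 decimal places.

0.179

After 'flag': normaliser = 0.25·0.5500 + 0.2·0.3500 + 0.55·0.1000; P(line X) ≈ 0.5238, P(line Y) ≈ 0.2667, P(line Z) ≈ 0.2095
After 'pass': normaliser = 0.75·0.5238 + 0.8·0.2667 + 0.45·0.2095; P(line X) ≈ 0.5608, P(line Y) ≈ 0.3046, P(line Z) ≈ 0.1346
After 'flag': normaliser = 0.25·0.5608 + 0.2·0.3046 + 0.55·0.1346; P(line X) ≈ 0.5096, P(line Y) ≈ 0.2214, P(line Z) ≈ 0.2691
After 'flag': normaliser = 0.25·0.5096 + 0.2·0.2214 + 0.55·0.2691; P(line X) ≈ 0.3985, P(line Y) ≈ 0.1385, P(line Z) ≈ 0.4629
After 'pass': normaliser = 0.75·0.3985 + 0.8·0.1385 + 0.45·0.4629; P(line X) ≈ 0.4836, P(line Y) ≈ 0.1793, P(line Z) ≈ 0.3371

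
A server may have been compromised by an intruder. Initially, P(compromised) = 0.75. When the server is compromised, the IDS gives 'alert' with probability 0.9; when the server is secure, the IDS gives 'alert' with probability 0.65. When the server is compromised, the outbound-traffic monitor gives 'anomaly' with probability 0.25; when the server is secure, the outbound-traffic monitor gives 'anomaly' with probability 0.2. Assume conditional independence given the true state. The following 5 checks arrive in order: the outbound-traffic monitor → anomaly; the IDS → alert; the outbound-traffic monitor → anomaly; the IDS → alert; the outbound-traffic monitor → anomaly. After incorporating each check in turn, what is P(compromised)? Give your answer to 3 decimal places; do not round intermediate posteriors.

0.918

Apply Bayes' rule sequentially, carrying P(compromised) forward.
After the outbound-traffic monitor='anomaly': P(compromised) = 0.25·0.7500 / (0.25·0.7500 + 0.2·0.2500) ≈ 0.7895
After the IDS='alert': P(compromised) = 0.9·0.7895 / (0.9·0.7895 + 0.65·0.2105) ≈ 0.8385
After the outbound-traffic monitor='anomaly': P(compromised) = 0.25·0.8385 / (0.25·0.8385 + 0.2·0.1615) ≈ 0.8665
After the IDS='alert': P(compromised) = 0.9·0.8665 / (0.9·0.8665 + 0.65·0.1335) ≈ 0.8999
After the outbound-traffic monitor='anomaly': P(compromised) = 0.25·0.8999 / (0.25·0.8999 + 0.2·0.1001) ≈ 0.9183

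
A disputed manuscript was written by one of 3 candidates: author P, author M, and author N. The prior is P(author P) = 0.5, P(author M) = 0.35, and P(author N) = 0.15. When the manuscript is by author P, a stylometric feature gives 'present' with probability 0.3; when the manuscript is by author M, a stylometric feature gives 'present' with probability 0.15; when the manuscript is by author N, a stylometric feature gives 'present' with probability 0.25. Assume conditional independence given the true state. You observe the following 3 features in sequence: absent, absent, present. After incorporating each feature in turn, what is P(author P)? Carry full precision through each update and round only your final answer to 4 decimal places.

0.5546

After 'absent': normaliser = 0.7·0.5000 + 0.85·0.3500 + 0.75·0.1500; P(author P) ≈ 0.4605, P(author M) ≈ 0.3914, P(author N) ≈ 0.1480
After 'absent': normaliser = 0.7·0.4605 + 0.85·0.3914 + 0.75·0.1480; P(author P) ≈ 0.4208, P(author M) ≈ 0.4343, P(author N) ≈ 0.1449
After 'present': normaliser = 0.3·0.4208 + 0.15·0.4343 + 0.25·0.1449; P(author P) ≈ 0.5546, P(author M) ≈ 0.2862, P(author N) ≈ 0.1592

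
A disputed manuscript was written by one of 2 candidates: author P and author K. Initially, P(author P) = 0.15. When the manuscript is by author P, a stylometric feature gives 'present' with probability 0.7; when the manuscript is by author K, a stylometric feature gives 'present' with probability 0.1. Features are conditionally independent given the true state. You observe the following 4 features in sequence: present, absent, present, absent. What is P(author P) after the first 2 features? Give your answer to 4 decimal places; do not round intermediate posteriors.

0.2917

Apply Bayes' rule sequentially, carrying P(author P) forward.
After 'present': P(author P) = 0.7·0.1500 / (0.7·0.1500 + 0.1·0.8500) ≈ 0.5526
After 'absent': P(author P) = 0.3·0.5526 / (0.3·0.5526 + 0.9·0.4474) ≈ 0.2917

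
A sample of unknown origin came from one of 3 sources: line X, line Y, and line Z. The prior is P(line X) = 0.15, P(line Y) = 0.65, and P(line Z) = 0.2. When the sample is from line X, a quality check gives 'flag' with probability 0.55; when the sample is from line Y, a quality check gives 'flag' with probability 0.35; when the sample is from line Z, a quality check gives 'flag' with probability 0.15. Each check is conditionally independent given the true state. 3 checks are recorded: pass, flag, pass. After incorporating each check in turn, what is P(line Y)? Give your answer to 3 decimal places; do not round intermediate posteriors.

After 'pass': normaliser = 0.45·0.1500 + 0.65·0.6500 + 0.85·0.2000; P(line X) ≈ 0.1023, P(line Y) ≈ 0.6402, P(line Z) ≈ 0.2576
After 'flag': normaliser = 0.55·0.1023 + 0.35·0.6402 + 0.15·0.2576; P(line X) ≈ 0.1764, P(line Y) ≈ 0.7025, P(line Z) ≈ 0.1211
After 'pass': normaliser = 0.45·0.1764 + 0.65·0.7025 + 0.85·0.1211; P(line X) ≈ 0.1242, P(line Y) ≈ 0.7146, P(line Z) ≈ 0.1612

0.715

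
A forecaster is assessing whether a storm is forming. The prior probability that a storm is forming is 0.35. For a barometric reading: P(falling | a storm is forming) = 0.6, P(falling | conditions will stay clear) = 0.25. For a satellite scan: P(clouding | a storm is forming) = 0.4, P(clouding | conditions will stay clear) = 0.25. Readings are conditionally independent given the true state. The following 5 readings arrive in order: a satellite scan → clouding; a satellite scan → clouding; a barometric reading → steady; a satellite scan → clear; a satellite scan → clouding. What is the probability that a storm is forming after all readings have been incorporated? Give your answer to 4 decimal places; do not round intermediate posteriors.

Each posterior becomes the prior for the next update.
After a satellite scan='clouding': P(storm) = 0.4·0.3500 / (0.4·0.3500 + 0.25·0.6500) ≈ 0.4628
After a satellite scan='clouding': P(storm) = 0.4·0.4628 / (0.4·0.4628 + 0.25·0.5372) ≈ 0.5796
After a barometric reading='steady': P(storm) = 0.4·0.5796 / (0.4·0.5796 + 0.75·0.4204) ≈ 0.4237
After a satellite scan='clear': P(storm) = 0.6·0.4237 / (0.6·0.4237 + 0.75·0.5763) ≈ 0.3703
After a satellite scan='clouding': P(storm) = 0.4·0.3703 / (0.4·0.3703 + 0.25·0.6297) ≈ 0.4848

0.4848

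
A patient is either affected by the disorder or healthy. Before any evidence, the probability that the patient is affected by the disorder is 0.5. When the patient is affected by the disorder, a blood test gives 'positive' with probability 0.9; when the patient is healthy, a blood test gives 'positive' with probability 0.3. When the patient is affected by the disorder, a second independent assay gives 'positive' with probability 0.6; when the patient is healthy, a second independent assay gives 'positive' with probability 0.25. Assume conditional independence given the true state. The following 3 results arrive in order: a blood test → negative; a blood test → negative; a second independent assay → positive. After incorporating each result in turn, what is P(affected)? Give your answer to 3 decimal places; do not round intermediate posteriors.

0.047

After a blood test='negative': P(affected) = 0.1·0.5000 / (0.1·0.5000 + 0.7·0.5000) ≈ 0.1250
After a blood test='negative': P(affected) = 0.1·0.1250 / (0.1·0.1250 + 0.7·0.8750) ≈ 0.0200
After a second independent assay='positive': P(affected) = 0.6·0.0200 / (0.6·0.0200 + 0.25·0.9800) ≈ 0.0467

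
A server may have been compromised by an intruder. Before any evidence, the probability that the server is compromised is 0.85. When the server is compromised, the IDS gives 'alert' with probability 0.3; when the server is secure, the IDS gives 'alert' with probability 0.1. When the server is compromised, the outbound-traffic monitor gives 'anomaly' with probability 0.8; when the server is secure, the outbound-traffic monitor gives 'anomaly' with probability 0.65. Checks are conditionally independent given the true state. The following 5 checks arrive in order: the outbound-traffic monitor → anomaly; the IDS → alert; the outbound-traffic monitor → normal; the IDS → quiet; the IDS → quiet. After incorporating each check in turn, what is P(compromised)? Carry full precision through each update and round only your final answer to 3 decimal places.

After the outbound-traffic monitor='anomaly': P(compromised) = 0.8·0.8500 / (0.8·0.8500 + 0.65·0.1500) ≈ 0.8746
After the IDS='alert': P(compromised) = 0.3·0.8746 / (0.3·0.8746 + 0.1·0.1254) ≈ 0.9544
After the outbound-traffic monitor='normal': P(compromised) = 0.2·0.9544 / (0.2·0.9544 + 0.35·0.0456) ≈ 0.9228
After the IDS='quiet': P(compromised) = 0.7·0.9228 / (0.7·0.9228 + 0.9·0.0772) ≈ 0.9029
After the IDS='quiet': P(compromised) = 0.7·0.9029 / (0.7·0.9029 + 0.9·0.0971) ≈ 0.8785

0.879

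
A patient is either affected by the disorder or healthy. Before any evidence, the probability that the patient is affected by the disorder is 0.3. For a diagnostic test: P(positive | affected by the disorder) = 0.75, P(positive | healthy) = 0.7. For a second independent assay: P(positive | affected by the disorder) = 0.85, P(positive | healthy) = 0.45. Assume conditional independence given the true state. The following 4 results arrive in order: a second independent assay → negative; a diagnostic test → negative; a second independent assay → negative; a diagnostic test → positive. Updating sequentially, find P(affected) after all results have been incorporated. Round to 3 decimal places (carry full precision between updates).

After a second independent assay='negative': P(affected) = 0.15·0.3000 / (0.15·0.3000 + 0.55·0.7000) ≈ 0.1047
After a diagnostic test='negative': P(affected) = 0.25·0.1047 / (0.25·0.1047 + 0.3·0.8953) ≈ 0.0888
After a second independent assay='negative': P(affected) = 0.15·0.0888 / (0.15·0.0888 + 0.55·0.9112) ≈ 0.0259
After a diagnostic test='positive': P(affected) = 0.75·0.0259 / (0.75·0.0259 + 0.7·0.9741) ≈ 0.0277

0.028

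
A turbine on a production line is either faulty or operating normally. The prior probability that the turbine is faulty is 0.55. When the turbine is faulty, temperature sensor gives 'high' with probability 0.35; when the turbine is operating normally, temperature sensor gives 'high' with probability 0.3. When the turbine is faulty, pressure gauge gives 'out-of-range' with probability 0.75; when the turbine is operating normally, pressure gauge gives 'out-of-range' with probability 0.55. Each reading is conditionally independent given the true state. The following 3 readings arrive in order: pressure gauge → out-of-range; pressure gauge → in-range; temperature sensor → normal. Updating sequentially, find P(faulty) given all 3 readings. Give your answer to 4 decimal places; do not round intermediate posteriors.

0.4623

Each posterior becomes the prior for the next update.
After pressure gauge='out-of-range': P(faulty) = 0.75·0.5500 / (0.75·0.5500 + 0.55·0.4500) ≈ 0.6250
After pressure gauge='in-range': P(faulty) = 0.25·0.6250 / (0.25·0.6250 + 0.45·0.3750) ≈ 0.4808
After temperature sensor='normal': P(faulty) = 0.65·0.4808 / (0.65·0.4808 + 0.7·0.5192) ≈ 0.4623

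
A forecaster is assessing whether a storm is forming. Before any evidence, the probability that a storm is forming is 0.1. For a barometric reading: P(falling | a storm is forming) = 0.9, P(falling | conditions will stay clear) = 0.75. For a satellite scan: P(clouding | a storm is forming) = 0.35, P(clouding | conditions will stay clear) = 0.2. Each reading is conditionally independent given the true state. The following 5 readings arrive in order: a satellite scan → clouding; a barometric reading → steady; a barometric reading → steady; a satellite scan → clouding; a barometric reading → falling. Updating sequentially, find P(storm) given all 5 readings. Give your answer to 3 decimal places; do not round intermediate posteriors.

0.061

After a satellite scan='clouding': P(storm) = 0.35·0.1000 / (0.35·0.1000 + 0.2·0.9000) ≈ 0.1628
After a barometric reading='steady': P(storm) = 0.1·0.1628 / (0.1·0.1628 + 0.25·0.8372) ≈ 0.0722
After a barometric reading='steady': P(storm) = 0.1·0.0722 / (0.1·0.0722 + 0.25·0.9278) ≈ 0.0302
After a satellite scan='clouding': P(storm) = 0.35·0.0302 / (0.35·0.0302 + 0.2·0.9698) ≈ 0.0516
After a barometric reading='falling': P(storm) = 0.9·0.0516 / (0.9·0.0516 + 0.75·0.9484) ≈ 0.0613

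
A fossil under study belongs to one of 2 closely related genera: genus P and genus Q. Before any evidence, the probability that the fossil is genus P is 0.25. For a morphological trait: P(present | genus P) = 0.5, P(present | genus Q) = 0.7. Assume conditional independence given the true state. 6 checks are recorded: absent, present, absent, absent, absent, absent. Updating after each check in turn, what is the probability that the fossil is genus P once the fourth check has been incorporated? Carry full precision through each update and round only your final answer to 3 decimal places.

Each posterior becomes the prior for the next update.
After 'absent': P(genus P) = 0.5·0.2500 / (0.5·0.2500 + 0.3·0.7500) ≈ 0.3571
After 'present': P(genus P) = 0.5·0.3571 / (0.5·0.3571 + 0.7·0.6429) ≈ 0.2841
After 'absent': P(genus P) = 0.5·0.2841 / (0.5·0.2841 + 0.3·0.7159) ≈ 0.3981
After 'absent': P(genus P) = 0.5·0.3981 / (0.5·0.3981 + 0.3·0.6019) ≈ 0.5243

0.524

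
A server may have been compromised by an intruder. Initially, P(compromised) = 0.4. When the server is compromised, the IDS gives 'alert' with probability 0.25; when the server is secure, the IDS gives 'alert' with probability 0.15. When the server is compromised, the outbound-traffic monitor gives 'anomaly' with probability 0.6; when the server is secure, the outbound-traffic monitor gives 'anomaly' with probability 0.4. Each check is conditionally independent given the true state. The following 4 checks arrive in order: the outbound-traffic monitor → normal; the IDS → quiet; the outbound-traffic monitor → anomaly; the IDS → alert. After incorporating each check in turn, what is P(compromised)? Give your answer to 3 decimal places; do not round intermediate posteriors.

0.495

After the outbound-traffic monitor='normal': P(compromised) = 0.4·0.4000 / (0.4·0.4000 + 0.6·0.6000) ≈ 0.3077
After the IDS='quiet': P(compromised) = 0.75·0.3077 / (0.75·0.3077 + 0.85·0.6923) ≈ 0.2817
After the outbound-traffic monitor='anomaly': P(compromised) = 0.6·0.2817 / (0.6·0.2817 + 0.4·0.7183) ≈ 0.3704
After the IDS='alert': P(compromised) = 0.25·0.3704 / (0.25·0.3704 + 0.15·0.6296) ≈ 0.4950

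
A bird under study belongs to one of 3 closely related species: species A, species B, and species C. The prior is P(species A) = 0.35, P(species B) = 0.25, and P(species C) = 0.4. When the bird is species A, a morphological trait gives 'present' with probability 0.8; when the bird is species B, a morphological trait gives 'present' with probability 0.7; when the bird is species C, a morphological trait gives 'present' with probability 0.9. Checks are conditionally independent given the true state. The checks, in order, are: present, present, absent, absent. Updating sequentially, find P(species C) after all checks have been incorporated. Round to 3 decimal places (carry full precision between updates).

0.140

After 'present': normaliser = 0.8·0.3500 + 0.7·0.2500 + 0.9·0.4000; P(species A) ≈ 0.3436, P(species B) ≈ 0.2147, P(species C) ≈ 0.4417
After 'present': normaliser = 0.8·0.3436 + 0.7·0.2147 + 0.9·0.4417; P(species A) ≈ 0.3341, P(species B) ≈ 0.1827, P(species C) ≈ 0.4832
After 'absent': normaliser = 0.2·0.3341 + 0.3·0.1827 + 0.1·0.4832; P(species A) ≈ 0.3932, P(species B) ≈ 0.3225, P(species C) ≈ 0.2843
After 'absent': normaliser = 0.2·0.3932 + 0.3·0.3225 + 0.1·0.2843; P(species A) ≈ 0.3858, P(species B) ≈ 0.4747, P(species C) ≈ 0.1395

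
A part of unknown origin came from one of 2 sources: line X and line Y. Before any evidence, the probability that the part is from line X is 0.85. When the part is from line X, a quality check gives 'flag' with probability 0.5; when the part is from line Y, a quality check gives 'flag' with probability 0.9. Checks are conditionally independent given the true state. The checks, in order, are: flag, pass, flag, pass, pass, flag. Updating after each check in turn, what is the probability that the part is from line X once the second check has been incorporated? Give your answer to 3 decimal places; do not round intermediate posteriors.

Apply Bayes' rule sequentially, carrying P(line X) forward.
After 'flag': P(line X) = 0.5·0.8500 / (0.5·0.8500 + 0.9·0.1500) ≈ 0.7589
After 'pass': P(line X) = 0.5·0.7589 / (0.5·0.7589 + 0.1·0.2411) ≈ 0.9403

0.940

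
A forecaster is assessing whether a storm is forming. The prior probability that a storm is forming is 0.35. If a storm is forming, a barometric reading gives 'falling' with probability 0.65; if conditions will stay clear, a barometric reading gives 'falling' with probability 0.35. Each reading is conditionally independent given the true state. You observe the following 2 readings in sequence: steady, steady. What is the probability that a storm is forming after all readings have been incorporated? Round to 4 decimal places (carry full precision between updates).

0.1350

Each posterior becomes the prior for the next update.
After 'steady': P(storm) = 0.35·0.3500 / (0.35·0.3500 + 0.65·0.6500) ≈ 0.2248
After 'steady': P(storm) = 0.35·0.2248 / (0.35·0.2248 + 0.65·0.7752) ≈ 0.1350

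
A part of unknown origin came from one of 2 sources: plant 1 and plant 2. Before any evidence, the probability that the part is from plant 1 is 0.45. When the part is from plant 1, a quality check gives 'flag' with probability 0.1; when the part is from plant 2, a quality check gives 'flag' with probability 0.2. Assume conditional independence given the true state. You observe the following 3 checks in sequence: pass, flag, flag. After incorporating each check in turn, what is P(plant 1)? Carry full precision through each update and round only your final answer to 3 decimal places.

0.187

Each posterior becomes the prior for the next update.
After 'pass': P(plant 1) = 0.9·0.4500 / (0.9·0.4500 + 0.8·0.5500) ≈ 0.4793
After 'flag': P(plant 1) = 0.1·0.4793 / (0.1·0.4793 + 0.2·0.5207) ≈ 0.3152
After 'flag': P(plant 1) = 0.1·0.3152 / (0.1·0.3152 + 0.2·0.6848) ≈ 0.1871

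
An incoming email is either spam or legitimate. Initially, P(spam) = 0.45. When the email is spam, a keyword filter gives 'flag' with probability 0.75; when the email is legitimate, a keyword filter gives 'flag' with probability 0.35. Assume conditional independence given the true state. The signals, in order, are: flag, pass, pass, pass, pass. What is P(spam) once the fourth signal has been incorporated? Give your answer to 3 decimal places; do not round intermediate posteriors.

After 'flag': P(spam) = 0.75·0.4500 / (0.75·0.4500 + 0.35·0.5500) ≈ 0.6368
After 'pass': P(spam) = 0.25·0.6368 / (0.25·0.6368 + 0.65·0.3632) ≈ 0.4027
After 'pass': P(spam) = 0.25·0.4027 / (0.25·0.4027 + 0.65·0.5973) ≈ 0.2059
After 'pass': P(spam) = 0.25·0.2059 / (0.25·0.2059 + 0.65·0.7941) ≈ 0.0907

0.091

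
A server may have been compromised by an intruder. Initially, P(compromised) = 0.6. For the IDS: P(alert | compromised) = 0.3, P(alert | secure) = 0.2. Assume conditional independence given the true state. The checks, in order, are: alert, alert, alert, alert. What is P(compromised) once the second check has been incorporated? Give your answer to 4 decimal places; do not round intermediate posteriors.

0.7714

Apply Bayes' rule sequentially, carrying P(compromised) forward.
After 'alert': P(compromised) = 0.3·0.6000 / (0.3·0.6000 + 0.2·0.4000) ≈ 0.6923
After 'alert': P(compromised) = 0.3·0.6923 / (0.3·0.6923 + 0.2·0.3077) ≈ 0.7714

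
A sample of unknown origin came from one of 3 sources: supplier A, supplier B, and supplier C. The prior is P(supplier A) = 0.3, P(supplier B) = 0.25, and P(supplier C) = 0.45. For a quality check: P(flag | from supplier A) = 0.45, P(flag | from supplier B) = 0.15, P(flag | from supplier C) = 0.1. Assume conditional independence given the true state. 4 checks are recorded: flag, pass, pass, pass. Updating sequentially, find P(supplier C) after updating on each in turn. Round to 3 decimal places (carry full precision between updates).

After 'flag': normaliser = 0.45·0.3000 + 0.15·0.2500 + 0.1·0.4500; P(supplier A) ≈ 0.6207, P(supplier B) ≈ 0.1724, P(supplier C) ≈ 0.2069
After 'pass': normaliser = 0.55·0.6207 + 0.85·0.1724 + 0.9·0.2069; P(supplier A) ≈ 0.5064, P(supplier B) ≈ 0.2174, P(supplier C) ≈ 0.2762
After 'pass': normaliser = 0.55·0.5064 + 0.85·0.2174 + 0.9·0.2762; P(supplier A) ≈ 0.3912, P(supplier B) ≈ 0.2596, P(supplier C) ≈ 0.3492
After 'pass': normaliser = 0.55·0.3912 + 0.85·0.2596 + 0.9·0.3492; P(supplier A) ≈ 0.2869, P(supplier B) ≈ 0.2941, P(supplier C) ≈ 0.4190

0.419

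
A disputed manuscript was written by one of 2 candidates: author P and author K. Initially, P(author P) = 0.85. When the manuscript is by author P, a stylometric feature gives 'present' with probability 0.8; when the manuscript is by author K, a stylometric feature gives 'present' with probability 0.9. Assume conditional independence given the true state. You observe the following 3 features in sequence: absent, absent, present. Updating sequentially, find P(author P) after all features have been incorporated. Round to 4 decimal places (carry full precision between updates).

Apply Bayes' rule sequentially, carrying P(author P) forward.
After 'absent': P(author P) = 0.2·0.8500 / (0.2·0.8500 + 0.1·0.1500) ≈ 0.9189
After 'absent': P(author P) = 0.2·0.9189 / (0.2·0.9189 + 0.1·0.0811) ≈ 0.9577
After 'present': P(author P) = 0.8·0.9577 / (0.8·0.9577 + 0.9·0.0423) ≈ 0.9527

0.9527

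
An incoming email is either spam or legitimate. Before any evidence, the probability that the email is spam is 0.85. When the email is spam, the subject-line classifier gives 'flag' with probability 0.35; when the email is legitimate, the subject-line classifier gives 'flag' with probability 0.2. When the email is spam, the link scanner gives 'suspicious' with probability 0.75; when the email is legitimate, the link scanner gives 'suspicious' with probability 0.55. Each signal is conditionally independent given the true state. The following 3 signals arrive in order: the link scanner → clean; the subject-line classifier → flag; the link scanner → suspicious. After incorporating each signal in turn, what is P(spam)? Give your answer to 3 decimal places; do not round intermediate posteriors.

0.883

After the link scanner='clean': P(spam) = 0.25·0.8500 / (0.25·0.8500 + 0.45·0.1500) ≈ 0.7589
After the subject-line classifier='flag': P(spam) = 0.35·0.7589 / (0.35·0.7589 + 0.2·0.2411) ≈ 0.8464
After the link scanner='suspicious': P(spam) = 0.75·0.8464 / (0.75·0.8464 + 0.55·0.1536) ≈ 0.8825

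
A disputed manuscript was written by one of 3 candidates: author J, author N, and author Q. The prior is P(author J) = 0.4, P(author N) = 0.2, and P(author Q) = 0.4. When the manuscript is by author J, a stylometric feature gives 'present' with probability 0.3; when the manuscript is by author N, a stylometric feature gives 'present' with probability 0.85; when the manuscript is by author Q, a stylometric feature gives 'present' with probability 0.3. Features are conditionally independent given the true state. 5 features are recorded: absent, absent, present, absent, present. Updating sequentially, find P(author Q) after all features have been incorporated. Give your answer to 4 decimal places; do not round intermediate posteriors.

After 'absent': normaliser = 0.7·0.4000 + 0.15·0.2000 + 0.7·0.4000; P(author J) ≈ 0.4746, P(author N) ≈ 0.0508, P(author Q) ≈ 0.4746
After 'absent': normaliser = 0.7·0.4746 + 0.15·0.0508 + 0.7·0.4746; P(author J) ≈ 0.4943, P(author N) ≈ 0.0113, P(author Q) ≈ 0.4943
After 'present': normaliser = 0.3·0.4943 + 0.85·0.0113 + 0.3·0.4943; P(author J) ≈ 0.4842, P(author N) ≈ 0.0315, P(author Q) ≈ 0.4842
After 'absent': normaliser = 0.7·0.4842 + 0.15·0.0315 + 0.7·0.4842; P(author J) ≈ 0.4965, P(author N) ≈ 0.0069, P(author Q) ≈ 0.4965
After 'present': normaliser = 0.3·0.4965 + 0.85·0.0069 + 0.3·0.4965; P(author J) ≈ 0.4903, P(author N) ≈ 0.0194, P(author Q) ≈ 0.4903

0.4903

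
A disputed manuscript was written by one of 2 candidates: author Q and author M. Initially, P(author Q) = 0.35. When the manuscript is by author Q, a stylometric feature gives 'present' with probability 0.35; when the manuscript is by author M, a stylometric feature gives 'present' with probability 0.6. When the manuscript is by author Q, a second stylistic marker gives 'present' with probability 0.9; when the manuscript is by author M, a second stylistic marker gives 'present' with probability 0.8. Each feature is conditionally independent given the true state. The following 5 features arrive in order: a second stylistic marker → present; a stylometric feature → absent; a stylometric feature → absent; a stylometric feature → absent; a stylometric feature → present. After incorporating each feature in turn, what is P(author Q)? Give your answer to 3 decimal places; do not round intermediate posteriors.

After a second stylistic marker='present': P(author Q) = 0.9·0.3500 / (0.9·0.3500 + 0.8·0.6500) ≈ 0.3772
After a stylometric feature='absent': P(author Q) = 0.65·0.3772 / (0.65·0.3772 + 0.4·0.6228) ≈ 0.4961
After a stylometric feature='absent': P(author Q) = 0.65·0.4961 / (0.65·0.4961 + 0.4·0.5039) ≈ 0.6153
After a stylometric feature='absent': P(author Q) = 0.65·0.6153 / (0.65·0.6153 + 0.4·0.3847) ≈ 0.7222
After a stylometric feature='present': P(author Q) = 0.35·0.7222 / (0.35·0.7222 + 0.6·0.2778) ≈ 0.6026

0.603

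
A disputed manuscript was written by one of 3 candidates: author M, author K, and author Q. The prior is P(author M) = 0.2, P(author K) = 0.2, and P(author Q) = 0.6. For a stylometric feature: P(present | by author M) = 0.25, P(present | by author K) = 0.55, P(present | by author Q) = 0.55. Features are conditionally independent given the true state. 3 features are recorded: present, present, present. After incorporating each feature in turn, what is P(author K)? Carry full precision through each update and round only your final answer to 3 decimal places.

0.244

After 'present': normaliser = 0.25·0.2000 + 0.55·0.2000 + 0.55·0.6000; P(author M) ≈ 0.1020, P(author K) ≈ 0.2245, P(author Q) ≈ 0.6735
After 'present': normaliser = 0.25·0.1020 + 0.55·0.2245 + 0.55·0.6735; P(author M) ≈ 0.0491, P(author K) ≈ 0.2377, P(author Q) ≈ 0.7132
After 'present': normaliser = 0.25·0.0491 + 0.55·0.2377 + 0.55·0.7132; P(author M) ≈ 0.0229, P(author K) ≈ 0.2443, P(author Q) ≈ 0.7328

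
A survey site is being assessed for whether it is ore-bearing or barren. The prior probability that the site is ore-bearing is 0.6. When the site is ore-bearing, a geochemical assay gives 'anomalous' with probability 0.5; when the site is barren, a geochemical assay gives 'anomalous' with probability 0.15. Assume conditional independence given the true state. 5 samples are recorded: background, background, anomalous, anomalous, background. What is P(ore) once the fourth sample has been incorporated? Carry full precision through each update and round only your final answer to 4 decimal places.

0.8522

Apply Bayes' rule sequentially, carrying P(ore) forward.
After 'background': P(ore) = 0.5·0.6000 / (0.5·0.6000 + 0.85·0.4000) ≈ 0.4688
After 'background': P(ore) = 0.5·0.4688 / (0.5·0.4688 + 0.85·0.5312) ≈ 0.3417
After 'anomalous': P(ore) = 0.5·0.3417 / (0.5·0.3417 + 0.15·0.6583) ≈ 0.6337
After 'anomalous': P(ore) = 0.5·0.6337 / (0.5·0.6337 + 0.15·0.3663) ≈ 0.8522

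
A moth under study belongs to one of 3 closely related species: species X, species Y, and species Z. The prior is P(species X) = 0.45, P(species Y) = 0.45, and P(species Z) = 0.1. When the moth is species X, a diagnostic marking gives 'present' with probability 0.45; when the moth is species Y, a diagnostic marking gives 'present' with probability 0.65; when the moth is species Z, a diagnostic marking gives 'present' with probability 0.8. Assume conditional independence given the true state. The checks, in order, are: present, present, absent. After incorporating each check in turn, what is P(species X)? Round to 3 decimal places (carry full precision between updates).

0.387

After 'present': normaliser = 0.45·0.4500 + 0.65·0.4500 + 0.8·0.1000; P(species X) ≈ 0.3522, P(species Y) ≈ 0.5087, P(species Z) ≈ 0.1391
After 'present': normaliser = 0.45·0.3522 + 0.65·0.5087 + 0.8·0.1391; P(species X) ≈ 0.2639, P(species Y) ≈ 0.5507, P(species Z) ≈ 0.1854
After 'absent': normaliser = 0.55·0.2639 + 0.35·0.5507 + 0.2·0.1854; P(species X) ≈ 0.3871, P(species Y) ≈ 0.5140, P(species Z) ≈ 0.0989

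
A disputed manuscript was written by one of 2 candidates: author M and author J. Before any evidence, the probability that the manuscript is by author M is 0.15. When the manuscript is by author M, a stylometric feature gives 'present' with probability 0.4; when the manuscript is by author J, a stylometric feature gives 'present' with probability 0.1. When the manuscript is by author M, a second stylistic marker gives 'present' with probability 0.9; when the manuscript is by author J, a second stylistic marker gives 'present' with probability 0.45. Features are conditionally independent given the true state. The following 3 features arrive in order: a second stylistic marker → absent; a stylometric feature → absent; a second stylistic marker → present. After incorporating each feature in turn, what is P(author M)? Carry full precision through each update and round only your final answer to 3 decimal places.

Each posterior becomes the prior for the next update.
After a second stylistic marker='absent': P(author M) = 0.1·0.1500 / (0.1·0.1500 + 0.55·0.8500) ≈ 0.0311
After a stylometric feature='absent': P(author M) = 0.6·0.0311 / (0.6·0.0311 + 0.9·0.9689) ≈ 0.0209
After a second stylistic marker='present': P(author M) = 0.9·0.0209 / (0.9·0.0209 + 0.45·0.9791) ≈ 0.0410

0.041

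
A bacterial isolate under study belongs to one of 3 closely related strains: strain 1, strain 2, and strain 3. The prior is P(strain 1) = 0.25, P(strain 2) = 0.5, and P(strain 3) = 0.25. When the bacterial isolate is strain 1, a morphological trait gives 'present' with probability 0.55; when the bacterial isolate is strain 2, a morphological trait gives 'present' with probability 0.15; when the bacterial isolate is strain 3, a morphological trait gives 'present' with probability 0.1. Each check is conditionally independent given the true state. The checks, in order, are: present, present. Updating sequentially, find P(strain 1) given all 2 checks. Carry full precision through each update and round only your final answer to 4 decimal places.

Each posterior becomes the prior for the next update.
After 'present': normaliser = 0.55·0.2500 + 0.15·0.5000 + 0.1·0.2500; P(strain 1) ≈ 0.5789, P(strain 2) ≈ 0.3158, P(strain 3) ≈ 0.1053
After 'present': normaliser = 0.55·0.5789 + 0.15·0.3158 + 0.1·0.1053; P(strain 1) ≈ 0.8462, P(strain 2) ≈ 0.1259, P(strain 3) ≈ 0.0280

0.8462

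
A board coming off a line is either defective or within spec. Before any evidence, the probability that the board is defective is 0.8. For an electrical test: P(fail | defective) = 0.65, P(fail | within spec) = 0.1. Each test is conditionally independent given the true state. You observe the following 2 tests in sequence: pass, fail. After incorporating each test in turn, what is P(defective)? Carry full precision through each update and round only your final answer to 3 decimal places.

After 'pass': P(defective) = 0.35·0.8000 / (0.35·0.8000 + 0.9·0.2000) ≈ 0.6087
After 'fail': P(defective) = 0.65·0.6087 / (0.65·0.6087 + 0.1·0.3913) ≈ 0.9100

0.910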